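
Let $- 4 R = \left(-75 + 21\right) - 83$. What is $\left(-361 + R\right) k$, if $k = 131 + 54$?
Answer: $- \frac{241795}{4} \approx -60449.0$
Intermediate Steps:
$R = \frac{137}{4}$ ($R = - \frac{\left(-75 + 21\right) - 83}{4} = - \frac{-54 - 83}{4} = \left(- \frac{1}{4}\right) \left(-137\right) = \frac{137}{4} \approx 34.25$)
$k = 185$
$\left(-361 + R\right) k = \left(-361 + \frac{137}{4}\right) 185 = \left(- \frac{1307}{4}\right) 185 = - \frac{241795}{4}$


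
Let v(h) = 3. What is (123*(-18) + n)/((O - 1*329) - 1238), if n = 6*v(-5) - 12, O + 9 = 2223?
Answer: -2208/647 ≈ -3.4127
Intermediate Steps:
O = 2214 (O = -9 + 2223 = 2214)
n = 6 (n = 6*3 - 12 = 18 - 12 = 6)
(123*(-18) + n)/((O - 1*329) - 1238) = (123*(-18) + 6)/((2214 - 1*329) - 1238) = (-2214 + 6)/((2214 - 329) - 1238) = -2208/(1885 - 1238) = -2208/647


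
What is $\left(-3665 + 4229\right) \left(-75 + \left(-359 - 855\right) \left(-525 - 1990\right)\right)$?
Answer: $1721968140$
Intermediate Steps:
$\left(-3665 + 4229\right) \left(-75 + \left(-359 - 855\right) \left(-525 - 1990\right)\right) = 564 \left(-75 - -3053210\right) = 564 \left(-75 + 3053210\right) = 564 \cdot 3053135 = 1721968140$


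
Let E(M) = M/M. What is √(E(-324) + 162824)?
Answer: 5*√6513 ≈ 403.52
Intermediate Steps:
E(M) = 1
√(E(-324) + 162824) = √(1 + 162824) = √162825 = 5*√6513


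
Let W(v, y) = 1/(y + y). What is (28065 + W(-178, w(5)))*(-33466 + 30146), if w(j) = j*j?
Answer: -465879332/5 ≈ -9.3176e+7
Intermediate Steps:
w(j) = j²
W(v, y) = 1/(2*y)
(28065 + W(-178, w(5)))*(-33466 + 30146) = (28065 + 1/(2*(5²)))*(-33466 + 30146) = (28065 + (½)/25)*(-3320) = (28065 + (½)*(1/25))*(-3320) = (28065 + 1/50)*(-3320) = (1403251/50)*(-3320) = -465879332/5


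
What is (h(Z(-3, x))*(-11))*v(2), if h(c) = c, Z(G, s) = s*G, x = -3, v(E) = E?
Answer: -198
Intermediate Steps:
Z(G, s) = G*s
(h(Z(-3, x))*(-11))*v(2) = (-3*(-3)*(-11))*2 = (9*(-11))*2 = -99*2 = -198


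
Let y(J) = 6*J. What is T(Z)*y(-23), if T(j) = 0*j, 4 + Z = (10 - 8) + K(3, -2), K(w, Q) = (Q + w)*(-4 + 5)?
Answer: 0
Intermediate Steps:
K(w, Q) = Q + w (K(w, Q) = (Q + w)*1 = Q + w)
Z = -1 (Z = -4 + ((10 - 8) + (-2 + 3)) = -4 + (2 + 1) = -4 + 3 = -1)
T(j) = 0
T(Z)*y(-23) = 0*(6*(-23)) = 0*(-138) = 0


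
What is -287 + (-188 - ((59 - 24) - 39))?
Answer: -471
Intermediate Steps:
-287 + (-188 - ((59 - 24) - 39)) = -287 + (-188 - (35 - 39)) = -287 + (-188 - 1*(-4)) = -287 + (-188 + 4) = -287 - 184 = -471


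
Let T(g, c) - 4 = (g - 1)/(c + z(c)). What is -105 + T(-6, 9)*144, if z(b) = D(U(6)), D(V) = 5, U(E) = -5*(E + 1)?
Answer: 399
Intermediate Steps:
U(E) = -5 - 5*E (U(E) = -5*(1 + E) = -5 - 5*E)
z(b) = 5
T(g, c) = 4 + (-1 + g)/(5 + c) (T(g, c) = 4 + (g - 1)/(c + 5) = 4 + (-1 + g)/(5 + c))
-105 + T(-6, 9)*144 = -105 + ((19 - 6 + 4*9)/(5 + 9))*144 = -105 + ((19 - 6 + 36)/14)*144 = -105 + ((1/14)*49)*144 = -105 + (7/2)*144 = -105 + 504 = 399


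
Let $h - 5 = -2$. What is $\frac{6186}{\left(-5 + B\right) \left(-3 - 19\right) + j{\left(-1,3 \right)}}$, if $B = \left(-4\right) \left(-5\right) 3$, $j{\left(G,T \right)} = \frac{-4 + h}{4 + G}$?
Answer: $- \frac{18558}{3631} \approx -5.111$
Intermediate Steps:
$h = 3$ ($h = 5 - 2 = 3$)
$j{\left(G,T \right)} = - \frac{1}{4 + G}$ ($j{\left(G,T \right)} = \frac{-4 + 3}{4 + G} = - \frac{1}{4 + G}$)
$B = 60$ ($B = 20 \cdot 3 = 60$)
$\frac{6186}{\left(-5 + B\right) \left(-3 - 19\right) + j{\left(-1,3 \right)}} = \frac{6186}{\left(-5 + 60\right) \left(-3 - 19\right) - \frac{1}{4 - 1}} = \frac{6186}{55 \left(-22\right) - \frac{1}{3}} = \frac{6186}{-1210 - \frac{1}{3}} = \frac{6186}{- \frac{3631}{3}} = 6186 \left(- \frac{3}{3631}\right) = - \frac{18558}{3631}$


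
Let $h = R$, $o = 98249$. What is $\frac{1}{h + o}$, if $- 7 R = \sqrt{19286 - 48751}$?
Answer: $\frac{4814201}{472990463514} + \frac{7 i \sqrt{29465}}{472990463514} \approx 1.0178 \cdot 10^{-5} + 2.5404 \cdot 10^{-9} i$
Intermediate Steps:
$R = - \frac{i \sqrt{29465}}{7}$ ($R = - \frac{\sqrt{19286 - 48751}}{7} = - \frac{\sqrt{-29465}}{7} = - \frac{i \sqrt{29465}}{7} \approx - 24.522 i$)
$h = - \frac{i \sqrt{29465}}{7} \approx - 24.522 i$
$\frac{1}{h + o} = \frac{1}{- \frac{i \sqrt{29465}}{7} + 98249} = \frac{1}{98249 - \frac{i \sqrt{29465}}{7}}$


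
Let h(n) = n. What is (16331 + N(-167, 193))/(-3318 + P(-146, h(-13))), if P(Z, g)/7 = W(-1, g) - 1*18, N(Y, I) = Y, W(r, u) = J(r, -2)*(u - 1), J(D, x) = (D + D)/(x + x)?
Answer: -16164/3493 ≈ -4.6275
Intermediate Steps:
J(D, x) = D/x (J(D, x) = (2*D)/((2*x)) = (2*D)*(1/(2*x)) = D/x)
W(r, u) = -r*(-1 + u)/2 (W(r, u) = (r/(-2))*(u - 1) = (r*(-1/2))*(-1 + u) = (-r/2)*(-1 + u) = -r*(-1 + u)/2)
P(Z, g) = -259/2 + 7*g/2 (P(Z, g) = 7*((1/2)*(-1)*(1 - g) - 1*18) = 7*((-1/2 + g/2) - 18) = 7*(-37/2 + g/2) = -259/2 + 7*g/2)
(16331 + N(-167, 193))/(-3318 + P(-146, h(-13))) = (16331 - 167)/(-3318 + (-259/2 + (7/2)*(-13))) = 16164/(-3318 + (-259/2 - 91/2)) = 16164/(-3318 - 175) = 16164/(-3493) = 16164*(-1/3493) = -16164/3493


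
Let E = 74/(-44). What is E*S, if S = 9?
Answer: -333/22 ≈ -15.136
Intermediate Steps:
E = -37/22 (E = 74*(-1/44) = -37/22 ≈ -1.6818)
E*S = -37/22*9 = -333/22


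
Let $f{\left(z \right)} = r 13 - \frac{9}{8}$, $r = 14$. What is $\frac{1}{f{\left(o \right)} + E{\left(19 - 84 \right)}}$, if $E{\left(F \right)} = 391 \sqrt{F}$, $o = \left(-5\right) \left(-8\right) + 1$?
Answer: $\frac{11576}{638078769} - \frac{25024 i \sqrt{65}}{638078769} \approx 1.8142 \cdot 10^{-5} - 0.00031618 i$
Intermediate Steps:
$o = 41$ ($o = 40 + 1 = 41$)
$f{\left(z \right)} = \frac{1447}{8}$ ($f{\left(z \right)} = 14 \cdot 13 - \frac{9}{8} = 182 - \frac{9}{8} = \frac{1447}{8}$)
$\frac{1}{f{\left(o \right)} + E{\left(19 - 84 \right)}} = \frac{1}{\frac{1447}{8} + 391 \sqrt{19 - 84}} = \frac{1}{\frac{1447}{8} + 391 \sqrt{-65}} = \frac{1}{\frac{1447}{8} + 391 i \sqrt{65}}$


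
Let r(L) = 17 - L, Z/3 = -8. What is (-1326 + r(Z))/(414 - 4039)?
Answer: 257/725 ≈ 0.35448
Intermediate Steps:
Z = -24 (Z = 3*(-8) = -24)
(-1326 + r(Z))/(414 - 4039) = (-1326 + (17 - 1*(-24)))/(414 - 4039) = (-1326 + (17 + 24))/(-3625) = (-1326 + 41)*(-1/3625) = -1285*(-1/3625) = 257/725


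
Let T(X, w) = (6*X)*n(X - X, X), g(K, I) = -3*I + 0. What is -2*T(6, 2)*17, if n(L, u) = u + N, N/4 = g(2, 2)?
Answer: 22032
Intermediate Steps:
g(K, I) = -3*I
N = -24 (N = 4*(-3*2) = 4*(-6) = -24)
n(L, u) = -24 + u (n(L, u) = u - 24 = -24 + u)
T(X, w) = 6*X*(-24 + X) (T(X, w) = (6*X)*(-24 + X) = 6*X*(-24 + X))
-2*T(6, 2)*17 = -12*6*(-24 + 6)*17 = -12*6*(-18)*17 = -2*(-648)*17 = 1296*17 = 22032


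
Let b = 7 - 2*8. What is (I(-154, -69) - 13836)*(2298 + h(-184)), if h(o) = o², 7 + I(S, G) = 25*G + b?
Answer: -563170858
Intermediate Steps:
b = -9 (b = 7 - 16 = -9)
I(S, G) = -16 + 25*G (I(S, G) = -7 + (25*G - 9) = -7 + (-9 + 25*G) = -16 + 25*G)
(I(-154, -69) - 13836)*(2298 + h(-184)) = ((-16 + 25*(-69)) - 13836)*(2298 + (-184)²) = ((-16 - 1725) - 13836)*(2298 + 33856) = (-1741 - 13836)*36154 = -15577*36154 = -563170858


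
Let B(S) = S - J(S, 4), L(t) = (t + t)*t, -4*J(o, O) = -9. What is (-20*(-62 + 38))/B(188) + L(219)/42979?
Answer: 153789726/31933397 ≈ 4.8159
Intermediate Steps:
J(o, O) = 9/4 (J(o, O) = -¼*(-9) = 9/4)
L(t) = 2*t² (L(t) = (2*t)*t = 2*t²)
B(S) = -9/4 + S (B(S) = S - 1*9/4 = S - 9/4 = -9/4 + S)
(-20*(-62 + 38))/B(188) + L(219)/42979 = (-20*(-62 + 38))/(-9/4 + 188) + (2*219²)/42979 = (-20*(-24))/(743/4) + (2*47961)*(1/42979) = 480*(4/743) + 95922*(1/42979) = 1920/743 + 95922/42979 = 153789726/31933397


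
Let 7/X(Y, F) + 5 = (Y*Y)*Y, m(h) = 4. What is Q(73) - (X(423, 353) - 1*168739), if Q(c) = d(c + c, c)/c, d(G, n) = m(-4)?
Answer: 932308289254351/5525148226 ≈ 1.6874e+5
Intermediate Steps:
d(G, n) = 4
Q(c) = 4/c
X(Y, F) = 7/(-5 + Y**3) (X(Y, F) = 7/(-5 + (Y*Y)*Y) = 7/(-5 + Y**2*Y) = 7/(-5 + Y**3))
Q(73) - (X(423, 353) - 1*168739) = 4/73 - (7/(-5 + 423**3) - 1*168739) = 4*(1/73) - (7/(-5 + 75686967) - 168739) = 4/73 - (7/75686962 - 168739) = 4/73 - 1*(-12771342280911/75686962) = 4/73 + 12771342280911/75686962 = 932308289254351/5525148226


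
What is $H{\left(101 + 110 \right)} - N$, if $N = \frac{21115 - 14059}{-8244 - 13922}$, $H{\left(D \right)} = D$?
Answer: $\frac{2342041}{11083} \approx 211.32$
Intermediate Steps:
$N = - \frac{3528}{11083}$ ($N = \frac{7056}{-22166} = 7056 \left(- \frac{1}{22166}\right) = - \frac{3528}{11083} \approx -0.31833$)
$H{\left(101 + 110 \right)} - N = \left(101 + 110\right) - - \frac{3528}{11083} = 211 + \frac{3528}{11083} = \frac{2342041}{11083}$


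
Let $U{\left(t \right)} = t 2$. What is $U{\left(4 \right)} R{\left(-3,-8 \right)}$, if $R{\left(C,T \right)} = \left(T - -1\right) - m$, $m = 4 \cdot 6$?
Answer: $-248$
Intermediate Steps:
$m = 24$
$R{\left(C,T \right)} = -23 + T$ ($R{\left(C,T \right)} = \left(T - -1\right) - 24 = \left(T + 1\right) - 24 = \left(1 + T\right) - 24 = -23 + T$)
$U{\left(t \right)} = 2 t$
$U{\left(4 \right)} R{\left(-3,-8 \right)} = 2 \cdot 4 \left(-23 - 8\right) = 8 \left(-31\right) = -248$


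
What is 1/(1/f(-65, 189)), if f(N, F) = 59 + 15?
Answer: 74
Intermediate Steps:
f(N, F) = 74
1/(1/f(-65, 189)) = 1/(1/74) = 74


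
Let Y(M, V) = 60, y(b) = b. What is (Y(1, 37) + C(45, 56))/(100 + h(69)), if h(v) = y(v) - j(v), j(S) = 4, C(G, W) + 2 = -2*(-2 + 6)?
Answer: 10/33 ≈ 0.30303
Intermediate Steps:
C(G, W) = -10 (C(G, W) = -2 - 2*(-2 + 6) = -2 - 2*4 = -2 - 8 = -10)
h(v) = -4 + v (h(v) = v - 1*4 = v - 4 = -4 + v)
(Y(1, 37) + C(45, 56))/(100 + h(69)) = (60 - 10)/(100 + (-4 + 69)) = 50/(100 + 65) = 50/165 = 50*(1/165) = 10/33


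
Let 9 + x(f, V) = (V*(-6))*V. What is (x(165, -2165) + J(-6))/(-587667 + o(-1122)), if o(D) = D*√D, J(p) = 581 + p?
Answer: 5508944034976/115588323579 - 10517921216*I*√1122/115588323579 ≈ 47.66 - 3.048*I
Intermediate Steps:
o(D) = D^(3/2)
x(f, V) = -9 - 6*V² (x(f, V) = -9 + (V*(-6))*V = -9 + (-6*V)*V = -9 - 6*V²)
(x(165, -2165) + J(-6))/(-587667 + o(-1122)) = ((-9 - 6*(-2165)²) + (581 - 6))/(-587667 + (-1122)^(3/2)) = ((-9 - 6*4687225) + 575)/(-587667 - 1122*I*√1122) = ((-9 - 28123350) + 575)/(-587667 - 1122*I*√1122) = (-28123359 + 575)/(-587667 - 1122*I*√1122) = -28122784/(-587667 - 1122*I*√1122)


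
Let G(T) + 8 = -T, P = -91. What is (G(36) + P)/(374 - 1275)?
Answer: 135/901 ≈ 0.14983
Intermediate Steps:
G(T) = -8 - T
(G(36) + P)/(374 - 1275) = ((-8 - 1*36) - 91)/(374 - 1275) = ((-8 - 36) - 91)/(-901) = (-44 - 91)*(-1/901) = -135*(-1/901) = 135/901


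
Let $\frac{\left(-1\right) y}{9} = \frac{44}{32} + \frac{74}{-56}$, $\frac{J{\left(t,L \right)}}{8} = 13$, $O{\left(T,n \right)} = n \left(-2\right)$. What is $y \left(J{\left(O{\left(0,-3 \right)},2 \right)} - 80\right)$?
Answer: $- \frac{81}{7} \approx -11.571$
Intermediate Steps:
$O{\left(T,n \right)} = - 2 n$
$J{\left(t,L \right)} = 104$ ($J{\left(t,L \right)} = 8 \cdot 13 = 104$)
$y = - \frac{27}{56}$ ($y = - 9 \left(\frac{44}{32} + \frac{74}{-56}\right) = - 9 \left(44 \cdot \frac{1}{32} + 74 \left(- \frac{1}{56}\right)\right) = - 9 \left(\frac{11}{8} - \frac{37}{28}\right) = \left(-9\right) \frac{3}{56} = - \frac{27}{56} \approx -0.48214$)
$y \left(J{\left(O{\left(0,-3 \right)},2 \right)} - 80\right) = - \frac{27 \left(104 - 80\right)}{56} = \left(- \frac{27}{56}\right) 24 = - \frac{81}{7}$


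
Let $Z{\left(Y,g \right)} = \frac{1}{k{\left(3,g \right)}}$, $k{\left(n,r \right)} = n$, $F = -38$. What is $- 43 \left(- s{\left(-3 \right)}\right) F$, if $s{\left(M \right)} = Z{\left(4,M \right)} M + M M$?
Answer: $-13072$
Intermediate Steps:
$Z{\left(Y,g \right)} = \frac{1}{3}$
$s{\left(M \right)} = M^{2} + \frac{M}{3}$ ($s{\left(M \right)} = \frac{M}{3} + M M = \frac{M}{3} + M^{2} = M^{2} + \frac{M}{3}$)
$- 43 \left(- s{\left(-3 \right)}\right) F = - 43 \left(- \left(-3\right) \left(\frac{1}{3} - 3\right)\right) \left(-38\right) = - 43 \left(- \frac{\left(-3\right) \left(-8\right)}{3}\right) \left(-38\right) = - 43 \left(\left(-1\right) 8\right) \left(-38\right) = \left(-43\right) \left(-8\right) \left(-38\right) = 344 \left(-38\right) = -13072$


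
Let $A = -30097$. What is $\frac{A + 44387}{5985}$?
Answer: $\frac{2858}{1197} \approx 2.3876$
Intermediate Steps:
$\frac{A + 44387}{5985} = \frac{-30097 + 44387}{5985} = 14290 \cdot \frac{1}{5985} = \frac{2858}{1197}$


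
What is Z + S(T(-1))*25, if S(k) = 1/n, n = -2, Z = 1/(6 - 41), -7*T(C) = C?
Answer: -877/70 ≈ -12.529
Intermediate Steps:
T(C) = -C/7
Z = -1/35 (Z = 1/(-35) = -1/35 ≈ -0.028571)
S(k) = -1/2 (S(k) = 1/(-2) = -1/2)
Z + S(T(-1))*25 = -1/35 - 1/2*25 = -1/35 - 25/2 = -877/70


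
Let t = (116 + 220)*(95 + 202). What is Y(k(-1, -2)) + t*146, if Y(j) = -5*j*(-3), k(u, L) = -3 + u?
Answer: 14569572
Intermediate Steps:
t = 99792 (t = 336*297 = 99792)
Y(j) = 15*j
Y(k(-1, -2)) + t*146 = 15*(-3 - 1) + 99792*146 = 15*(-4) + 14569632 = -60 + 14569632 = 14569572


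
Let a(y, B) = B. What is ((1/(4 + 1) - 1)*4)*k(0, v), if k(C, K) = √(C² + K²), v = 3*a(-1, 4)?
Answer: -192/5 ≈ -38.400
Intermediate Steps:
v = 12 (v = 3*4 = 12)
((1/(4 + 1) - 1)*4)*k(0, v) = ((1/(4 + 1) - 1)*4)*√(0² + 12²) = ((1/5 - 1)*4)*√(0 + 144) = ((⅕ - 1)*4)*√144 = -⅘*4*12 = -16/5*12 = -192/5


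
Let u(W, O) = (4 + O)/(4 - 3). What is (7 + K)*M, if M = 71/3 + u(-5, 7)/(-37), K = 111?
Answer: 306092/111 ≈ 2757.6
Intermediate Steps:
u(W, O) = 4 + O (u(W, O) = (4 + O)/1 = (4 + O)*1 = 4 + O)
M = 2594/111 (M = 71/3 + (4 + 7)/(-37) = 71*(1/3) + 11*(-1/37) = 71/3 - 11/37 = 2594/111 ≈ 23.369)
(7 + K)*M = (7 + 111)*(2594/111) = 118*(2594/111) = 306092/111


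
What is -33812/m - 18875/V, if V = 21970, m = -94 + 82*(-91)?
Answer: 30011507/8300266 ≈ 3.6157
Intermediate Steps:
m = -7556 (m = -94 - 7462 = -7556)
-33812/m - 18875/V = -33812/(-7556) - 18875/21970 = -33812*(-1/7556) - 18875*1/21970 = 8453/1889 - 3775/4394 = 30011507/8300266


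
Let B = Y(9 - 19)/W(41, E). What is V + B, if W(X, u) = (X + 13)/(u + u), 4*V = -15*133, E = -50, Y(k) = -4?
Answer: -53065/108 ≈ -491.34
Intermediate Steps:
V = -1995/4 (V = (-15*133)/4 = (¼)*(-1995) = -1995/4 ≈ -498.75)
W(X, u) = (13 + X)/(2*u) (W(X, u) = (13 + X)/((2*u)) = (13 + X)*(1/(2*u)) = (13 + X)/(2*u))
B = 200/27 (B = -4*(-100/(13 + 41)) = -4/((½)*(-1/50)*54) = -4/(-27/50) = -4*(-50/27) = 200/27 ≈ 7.4074)
V + B = -1995/4 + 200/27 = -53065/108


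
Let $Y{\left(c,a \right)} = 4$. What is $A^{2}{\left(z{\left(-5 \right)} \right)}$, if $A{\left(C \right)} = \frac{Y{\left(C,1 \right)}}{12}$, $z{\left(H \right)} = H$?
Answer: $\frac{1}{9} \approx 0.11111$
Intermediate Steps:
$A{\left(C \right)} = \frac{1}{3}$ ($A{\left(C \right)} = \frac{4}{12} = 4 \cdot \frac{1}{12} = \frac{1}{3}$)
$A^{2}{\left(z{\left(-5 \right)} \right)} = \left(\frac{1}{3}\right)^{2} = \frac{1}{9}$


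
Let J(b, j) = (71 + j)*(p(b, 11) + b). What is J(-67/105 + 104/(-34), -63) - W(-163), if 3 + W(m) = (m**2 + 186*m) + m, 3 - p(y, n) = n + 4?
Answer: 6764123/1785 ≈ 3789.4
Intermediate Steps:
p(y, n) = -1 - n (p(y, n) = 3 - (n + 4) = 3 - (4 + n) = 3 + (-4 - n) = -1 - n)
W(m) = -3 + m**2 + 187*m (W(m) = -3 + ((m**2 + 186*m) + m) = -3 + (m**2 + 187*m) = -3 + m**2 + 187*m)
J(b, j) = (-12 + b)*(71 + j) (J(b, j) = (71 + j)*((-1 - 1*11) + b) = (71 + j)*((-1 - 11) + b) = (71 + j)*(-12 + b) = (-12 + b)*(71 + j))
J(-67/105 + 104/(-34), -63) - W(-163) = (-852 - 12*(-63) + 71*(-67/105 + 104/(-34)) + (-67/105 + 104/(-34))*(-63)) - (-3 + (-163)**2 + 187*(-163)) = (-852 + 756 + 71*(-67*1/105 + 104*(-1/34)) + (-67*1/105 + 104*(-1/34))*(-63)) - (-3 + 26569 - 30481) = (-852 + 756 + 71*(-67/105 - 52/17) + (-67/105 - 52/17)*(-63)) - 1*(-3915) = (-852 + 756 + 71*(-6599/1785) - 6599/1785*(-63)) + 3915 = (-852 + 756 - 468529/1785 + 19797/85) + 3915 = -224152/1785 + 3915 = 6764123/1785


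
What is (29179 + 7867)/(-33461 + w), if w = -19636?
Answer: -37046/53097 ≈ -0.69770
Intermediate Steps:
(29179 + 7867)/(-33461 + w) = (29179 + 7867)/(-33461 - 19636) = 37046/(-53097) = 37046*(-1/53097) = -37046/53097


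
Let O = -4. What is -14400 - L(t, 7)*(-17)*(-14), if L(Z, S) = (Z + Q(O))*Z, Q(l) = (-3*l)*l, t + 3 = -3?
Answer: -91512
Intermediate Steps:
t = -6 (t = -3 - 3 = -6)
Q(l) = -3*l²
L(Z, S) = Z*(-48 + Z) (L(Z, S) = (Z - 3*(-4)²)*Z = (Z - 3*16)*Z = (Z - 48)*Z = (-48 + Z)*Z = Z*(-48 + Z))
-14400 - L(t, 7)*(-17)*(-14) = -14400 - -6*(-48 - 6)*(-17)*(-14) = -14400 - -6*(-54)*(-17)*(-14) = -14400 - 324*(-17)*(-14) = -14400 - (-5508)*(-14) = -14400 - 1*77112 = -14400 - 77112 = -91512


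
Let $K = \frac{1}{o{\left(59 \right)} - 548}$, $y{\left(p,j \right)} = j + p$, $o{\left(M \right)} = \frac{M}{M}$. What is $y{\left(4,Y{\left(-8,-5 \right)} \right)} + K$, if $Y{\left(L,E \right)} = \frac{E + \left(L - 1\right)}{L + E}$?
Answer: $\frac{36089}{7111} \approx 5.0751$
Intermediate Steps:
$o{\left(M \right)} = 1$
$Y{\left(L,E \right)} = \frac{-1 + E + L}{E + L}$ ($Y{\left(L,E \right)} = \frac{E + \left(L - 1\right)}{E + L} = \frac{E + \left(-1 + L\right)}{E + L} = \frac{-1 + E + L}{E + L}$)
$K = - \frac{1}{547}$ ($K = \frac{1}{1 - 548} = \frac{1}{-547} = - \frac{1}{547} \approx -0.0018282$)
$y{\left(4,Y{\left(-8,-5 \right)} \right)} + K = \left(\frac{-1 - 5 - 8}{-5 - 8} + 4\right) - \frac{1}{547} = \left(\frac{1}{-13} \left(-14\right) + 4\right) - \frac{1}{547} = \left(\left(- \frac{1}{13}\right) \left(-14\right) + 4\right) - \frac{1}{547} = \left(\frac{14}{13} + 4\right) - \frac{1}{547} = \frac{66}{13} - \frac{1}{547} = \frac{36089}{7111}$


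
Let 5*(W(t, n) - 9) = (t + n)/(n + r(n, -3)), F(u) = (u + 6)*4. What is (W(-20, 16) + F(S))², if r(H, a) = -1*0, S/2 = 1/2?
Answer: 546121/400 ≈ 1365.3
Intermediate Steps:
S = 1 (S = 2/2 = 2*(½) = 1)
F(u) = 24 + 4*u (F(u) = (6 + u)*4 = 24 + 4*u)
r(H, a) = 0
W(t, n) = 9 + (n + t)/(5*n) (W(t, n) = 9 + ((t + n)/(n + 0))/5 = 9 + ((n + t)/n)/5 = 9 + (n + t)/(5*n))
(W(-20, 16) + F(S))² = ((⅕)*(-20 + 46*16)/16 + (24 + 4*1))² = ((⅕)*(1/16)*(-20 + 736) + (24 + 4))² = ((⅕)*(1/16)*716 + 28)² = (179/20 + 28)² = (739/20)² = 546121/400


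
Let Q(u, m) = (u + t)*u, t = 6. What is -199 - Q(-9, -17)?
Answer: -226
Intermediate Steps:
Q(u, m) = u*(6 + u) (Q(u, m) = (u + 6)*u = (6 + u)*u = u*(6 + u))
-199 - Q(-9, -17) = -199 - (-9)*(6 - 9) = -199 - (-9)*(-3) = -199 - 1*27 = -199 - 27 = -226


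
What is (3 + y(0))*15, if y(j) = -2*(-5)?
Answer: 195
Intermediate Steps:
y(j) = 10
(3 + y(0))*15 = (3 + 10)*15 = 13*15 = 195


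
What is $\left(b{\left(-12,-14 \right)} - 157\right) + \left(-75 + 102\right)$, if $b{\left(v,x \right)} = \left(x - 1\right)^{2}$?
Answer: $95$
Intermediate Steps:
$b{\left(v,x \right)} = \left(-1 + x\right)^{2}$
$\left(b{\left(-12,-14 \right)} - 157\right) + \left(-75 + 102\right) = \left(\left(-1 - 14\right)^{2} - 157\right) + \left(-75 + 102\right) = \left(\left(-15\right)^{2} - 157\right) + 27 = \left(225 - 157\right) + 27 = 68 + 27 = 95$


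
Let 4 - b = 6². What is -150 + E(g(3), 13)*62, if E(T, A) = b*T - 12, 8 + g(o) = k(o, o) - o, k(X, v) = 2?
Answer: 16962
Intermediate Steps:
b = -32 (b = 4 - 1*6² = 4 - 1*36 = 4 - 36 = -32)
g(o) = -6 - o (g(o) = -8 + (2 - o) = -6 - o)
E(T, A) = -12 - 32*T (E(T, A) = -32*T - 12 = -12 - 32*T)
-150 + E(g(3), 13)*62 = -150 + (-12 - 32*(-6 - 1*3))*62 = -150 + (-12 - 32*(-6 - 3))*62 = -150 + (-12 - 32*(-9))*62 = -150 + (-12 + 288)*62 = -150 + 276*62 = -150 + 17112 = 16962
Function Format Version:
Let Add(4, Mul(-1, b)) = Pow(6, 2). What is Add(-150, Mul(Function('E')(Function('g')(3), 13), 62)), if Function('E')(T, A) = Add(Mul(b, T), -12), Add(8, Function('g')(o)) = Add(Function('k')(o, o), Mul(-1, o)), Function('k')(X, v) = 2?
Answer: 16962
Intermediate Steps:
b = -32 (b = Add(4, Mul(-1, Pow(6, 2))) = Add(4, Mul(-1, 36)) = Add(4, -36) = -32)
Function('g')(o) = Add(-6, Mul(-1, o)) (Function('g')(o) = Add(-8, Add(2, Mul(-1, o))) = Add(-6, Mul(-1, o)))
Function('E')(T, A) = Add(-12, Mul(-32, T)) (Function('E')(T, A) = Add(Mul(-32, T), -12) = Add(-12, Mul(-32, T)))
Add(-150, Mul(Function('E')(Function('g')(3), 13), 62)) = Add(-150, Mul(Add(-12, Mul(-32, Add(-6, Mul(-1, 3)))), 62)) = Add(-150, Mul(Add(-12, Mul(-32, Add(-6, -3))), 62)) = Add(-150, Mul(Add(-12, Mul(-32, -9)), 62)) = Add(-150, Mul(Add(-12, 288), 62)) = Add(-150, Mul(276, 62)) = Add(-150, 17112) = 16962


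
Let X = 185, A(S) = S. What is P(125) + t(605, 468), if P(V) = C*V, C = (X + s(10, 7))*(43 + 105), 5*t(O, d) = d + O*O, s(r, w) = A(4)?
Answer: 17848993/5 ≈ 3.5698e+6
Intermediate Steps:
s(r, w) = 4
t(O, d) = d/5 + O**2/5 (t(O, d) = (d + O*O)/5 = (d + O**2)/5 = d/5 + O**2/5)
C = 27972 (C = (185 + 4)*(43 + 105) = 189*148 = 27972)
P(V) = 27972*V
P(125) + t(605, 468) = 27972*125 + ((1/5)*468 + (1/5)*605**2) = 3496500 + (468/5 + (1/5)*366025) = 3496500 + (468/5 + 73205) = 3496500 + 366493/5 = 17848993/5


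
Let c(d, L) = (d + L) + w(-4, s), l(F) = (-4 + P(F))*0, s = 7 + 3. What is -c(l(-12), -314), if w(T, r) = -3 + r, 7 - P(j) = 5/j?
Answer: 307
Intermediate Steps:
s = 10
P(j) = 7 - 5/j
l(F) = 0 (l(F) = (-4 + (7 - 5/F))*0 = (3 - 5/F)*0 = 0)
c(d, L) = 7 + L + d (c(d, L) = (d + L) + (-3 + 10) = (L + d) + 7 = 7 + L + d)
-c(l(-12), -314) = -(7 - 314 + 0) = -1*(-307) = 307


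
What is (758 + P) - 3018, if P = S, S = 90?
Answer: -2170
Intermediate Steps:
P = 90
(758 + P) - 3018 = (758 + 90) - 3018 = 848 - 3018 = -2170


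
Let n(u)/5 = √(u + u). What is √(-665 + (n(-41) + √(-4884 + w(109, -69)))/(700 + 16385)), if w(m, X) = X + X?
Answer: √(-194111654625 + 85425*I*√82 + 153765*I*√62)/17085 ≈ 0.00013181 + 25.788*I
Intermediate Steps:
w(m, X) = 2*X
n(u) = 5*√2*√u (n(u) = 5*√(u + u) = 5*√(2*u) = 5*(√2*√u) = 5*√2*√u)
√(-665 + (n(-41) + √(-4884 + w(109, -69)))/(700 + 16385)) = √(-665 + (5*√2*√(-41) + √(-4884 + 2*(-69)))/(700 + 16385)) = √(-665 + (5*√2*(I*√41) + √(-4884 - 138))/17085) = √(-665 + (5*I*√82 + √(-5022))*(1/17085)) = √(-665 + (5*I*√82 + 9*I*√62)*(1/17085)) = √(-665 + (I*√82/3417 + 3*I*√62/5695)) = √(-665 + I*√82/3417 + 3*I*√62/5695)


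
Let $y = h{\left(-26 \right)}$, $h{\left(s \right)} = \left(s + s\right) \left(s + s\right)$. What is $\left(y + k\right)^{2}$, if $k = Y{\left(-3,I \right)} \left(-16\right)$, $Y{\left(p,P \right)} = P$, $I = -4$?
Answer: $7661824$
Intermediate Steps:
$k = 64$ ($k = \left(-4\right) \left(-16\right) = 64$)
$h{\left(s \right)} = 4 s^{2}$ ($h{\left(s \right)} = 2 s 2 s = 4 s^{2}$)
$y = 2704$ ($y = 4 \left(-26\right)^{2} = 4 \cdot 676 = 2704$)
$\left(y + k\right)^{2} = \left(2704 + 64\right)^{2} = 2768^{2} = 7661824$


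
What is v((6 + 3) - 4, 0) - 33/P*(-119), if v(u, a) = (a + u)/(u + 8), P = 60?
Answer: 17117/260 ≈ 65.835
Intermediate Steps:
v(u, a) = (a + u)/(8 + u)
v((6 + 3) - 4, 0) - 33/P*(-119) = (0 + ((6 + 3) - 4))/(8 + ((6 + 3) - 4)) - 33/60*(-119) = (0 + (9 - 4))/(8 + (9 - 4)) - 33*1/60*(-119) = (0 + 5)/(8 + 5) - 11/20*(-119) = 5/13 + 1309/20 = 17117/260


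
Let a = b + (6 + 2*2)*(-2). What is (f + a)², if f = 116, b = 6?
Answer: 10404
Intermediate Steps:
a = -14 (a = 6 + (6 + 2*2)*(-2) = 6 + (6 + 4)*(-2) = 6 + 10*(-2) = 6 - 20 = -14)
(f + a)² = (116 - 14)² = 102² = 10404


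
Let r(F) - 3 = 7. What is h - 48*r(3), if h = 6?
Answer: -474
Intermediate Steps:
r(F) = 10 (r(F) = 3 + 7 = 10)
h - 48*r(3) = 6 - 48*10 = 6 - 480 = -474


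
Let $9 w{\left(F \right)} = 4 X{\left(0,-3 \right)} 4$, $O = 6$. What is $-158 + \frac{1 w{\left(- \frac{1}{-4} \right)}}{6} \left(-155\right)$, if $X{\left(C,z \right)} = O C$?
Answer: $-158$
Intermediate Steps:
$X{\left(C,z \right)} = 6 C$
$w{\left(F \right)} = 0$ ($w{\left(F \right)} = \frac{4 \cdot 6 \cdot 0 \cdot 4}{9} = \frac{4 \cdot 0 \cdot 4}{9} = \frac{0 \cdot 4}{9} = \frac{1}{9} \cdot 0 = 0$)
$-158 + \frac{1 w{\left(- \frac{1}{-4} \right)}}{6} \left(-155\right) = -158 + \frac{1 \cdot 0}{6} \left(-155\right) = -158 + 0 \cdot \frac{1}{6} \left(-155\right) = -158 + 0 \left(-155\right) = -158 + 0 = -158$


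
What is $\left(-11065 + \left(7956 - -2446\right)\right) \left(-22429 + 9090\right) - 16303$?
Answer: $8827454$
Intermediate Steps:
$\left(-11065 + \left(7956 - -2446\right)\right) \left(-22429 + 9090\right) - 16303 = \left(-11065 + \left(7956 + 2446\right)\right) \left(-13339\right) - 16303 = \left(-11065 + 10402\right) \left(-13339\right) - 16303 = \left(-663\right) \left(-13339\right) - 16303 = 8843757 - 16303 = 8827454$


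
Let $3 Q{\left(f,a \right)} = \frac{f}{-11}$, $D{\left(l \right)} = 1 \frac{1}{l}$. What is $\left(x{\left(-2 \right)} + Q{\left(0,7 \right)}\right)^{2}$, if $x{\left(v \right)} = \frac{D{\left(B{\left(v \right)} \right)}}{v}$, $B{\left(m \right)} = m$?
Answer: $\frac{1}{16} \approx 0.0625$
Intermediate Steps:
$D{\left(l \right)} = \frac{1}{l}$
$Q{\left(f,a \right)} = - \frac{f}{33}$ ($Q{\left(f,a \right)} = \frac{f \frac{1}{-11}}{3} = \frac{f \left(- \frac{1}{11}\right)}{3} = \frac{\left(- \frac{1}{11}\right) f}{3} = - \frac{f}{33}$)
$x{\left(v \right)} = \frac{1}{v^{2}}$ ($x{\left(v \right)} = \frac{1}{v v} = \frac{1}{v^{2}}$)
$\left(x{\left(-2 \right)} + Q{\left(0,7 \right)}\right)^{2} = \left(\frac{1}{4} - 0\right)^{2} = \left(\frac{1}{4} + 0\right)^{2} = \left(\frac{1}{4}\right)^{2} = \frac{1}{16}$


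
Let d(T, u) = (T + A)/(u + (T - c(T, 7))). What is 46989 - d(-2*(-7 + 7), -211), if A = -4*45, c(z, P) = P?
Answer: 5121711/109 ≈ 46988.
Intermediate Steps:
A = -180
d(T, u) = (-180 + T)/(-7 + T + u) (d(T, u) = (T - 180)/(u + (T - 1*7)) = (-180 + T)/(u + (T - 7)) = (-180 + T)/(u + (-7 + T)) = (-180 + T)/(-7 + T + u))
46989 - d(-2*(-7 + 7), -211) = 46989 - (-180 - 2*(-7 + 7))/(-7 - 2*(-7 + 7) - 211) = 46989 - (-180 - 2*0)/(-7 - 2*0 - 211) = 46989 - (-180 + 0)/(-7 + 0 - 211) = 46989 - (-180)/(-218) = 46989 - (-1)*(-180)/218 = 46989 - 1*90/109 = 46989 - 90/109 = 5121711/109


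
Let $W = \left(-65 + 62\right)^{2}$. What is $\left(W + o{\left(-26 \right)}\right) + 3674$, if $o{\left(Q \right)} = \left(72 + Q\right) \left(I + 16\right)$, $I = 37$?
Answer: $6121$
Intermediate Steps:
$o{\left(Q \right)} = 3816 + 53 Q$ ($o{\left(Q \right)} = \left(72 + Q\right) \left(37 + 16\right) = \left(72 + Q\right) 53 = 3816 + 53 Q$)
$W = 9$ ($W = \left(-3\right)^{2} = 9$)
$\left(W + o{\left(-26 \right)}\right) + 3674 = \left(9 + \left(3816 + 53 \left(-26\right)\right)\right) + 3674 = \left(9 + \left(3816 - 1378\right)\right) + 3674 = \left(9 + 2438\right) + 3674 = 2447 + 3674 = 6121$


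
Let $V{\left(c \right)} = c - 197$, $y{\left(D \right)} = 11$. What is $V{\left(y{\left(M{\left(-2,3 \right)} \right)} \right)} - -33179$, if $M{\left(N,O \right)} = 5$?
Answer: $32993$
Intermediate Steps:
$V{\left(c \right)} = -197 + c$
$V{\left(y{\left(M{\left(-2,3 \right)} \right)} \right)} - -33179 = \left(-197 + 11\right) - -33179 = -186 + 33179 = 32993$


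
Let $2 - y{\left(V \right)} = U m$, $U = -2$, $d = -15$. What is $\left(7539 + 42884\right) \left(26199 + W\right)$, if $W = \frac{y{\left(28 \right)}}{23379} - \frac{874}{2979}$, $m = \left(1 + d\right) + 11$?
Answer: $\frac{30667876751752577}{23215347} \approx 1.321 \cdot 10^{9}$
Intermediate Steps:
$m = -3$ ($m = \left(1 - 15\right) + 11 = -14 + 11 = -3$)
$y{\left(V \right)} = -4$ ($y{\left(V \right)} = 2 - \left(-2\right) \left(-3\right) = 2 - 6 = -4$)
$W = - \frac{6815054}{23215347}$ ($W = - \frac{4}{23379} - \frac{874}{2979} = - \frac{6815054}{23215347} \approx -0.29356$)
$\left(7539 + 42884\right) \left(26199 + W\right) = \left(7539 + 42884\right) \left(26199 - \frac{6815054}{23215347}\right) = 50423 \cdot \frac{608212060999}{23215347} = \frac{30667876751752577}{23215347}$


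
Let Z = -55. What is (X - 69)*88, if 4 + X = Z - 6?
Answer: -11792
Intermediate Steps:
X = -65 (X = -4 + (-55 - 6) = -4 - 61 = -65)
(X - 69)*88 = (-65 - 69)*88 = -134*88 = -11792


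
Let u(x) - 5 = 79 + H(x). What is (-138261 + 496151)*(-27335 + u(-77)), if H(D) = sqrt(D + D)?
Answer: -9752860390 + 357890*I*sqrt(154) ≈ -9.7529e+9 + 4.4413e+6*I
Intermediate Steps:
H(D) = sqrt(2)*sqrt(D) (H(D) = sqrt(2*D) = sqrt(2)*sqrt(D))
u(x) = 84 + sqrt(2)*sqrt(x) (u(x) = 5 + (79 + sqrt(2)*sqrt(x)) = 84 + sqrt(2)*sqrt(x))
(-138261 + 496151)*(-27335 + u(-77)) = (-138261 + 496151)*(-27335 + (84 + sqrt(2)*sqrt(-77))) = 357890*(-27335 + (84 + sqrt(2)*(I*sqrt(77)))) = 357890*(-27335 + (84 + I*sqrt(154))) = 357890*(-27251 + I*sqrt(154)) = -9752860390 + 357890*I*sqrt(154)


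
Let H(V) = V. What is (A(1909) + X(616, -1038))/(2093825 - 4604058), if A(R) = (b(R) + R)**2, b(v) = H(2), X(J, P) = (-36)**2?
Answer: -3653217/2510233 ≈ -1.4553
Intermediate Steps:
X(J, P) = 1296
b(v) = 2
A(R) = (2 + R)**2
(A(1909) + X(616, -1038))/(2093825 - 4604058) = ((2 + 1909)**2 + 1296)/(2093825 - 4604058) = (1911**2 + 1296)/(-2510233) = (3651921 + 1296)*(-1/2510233) = 3653217*(-1/2510233) = -3653217/2510233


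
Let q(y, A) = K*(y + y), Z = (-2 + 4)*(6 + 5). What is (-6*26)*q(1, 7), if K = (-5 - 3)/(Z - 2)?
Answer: 624/5 ≈ 124.80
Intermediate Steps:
Z = 22 (Z = 2*11 = 22)
K = -⅖ (K = (-5 - 3)/(22 - 2) = -8/20 = -8*1/20 = -⅖ ≈ -0.40000)
q(y, A) = -4*y/5 (q(y, A) = -2*(y + y)/5 = -4*y/5)
(-6*26)*q(1, 7) = (-6*26)*(-⅘*1) = -156*(-⅘) = 624/5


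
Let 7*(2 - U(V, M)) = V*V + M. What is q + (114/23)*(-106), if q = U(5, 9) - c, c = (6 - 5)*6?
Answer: -86014/161 ≈ -534.25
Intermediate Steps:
c = 6 (c = 1*6 = 6)
U(V, M) = 2 - M/7 - V**2/7 (U(V, M) = 2 - (V*V + M)/7 = 2 - (V**2 + M)/7 = 2 - (M + V**2)/7 = 2 + (-M/7 - V**2/7) = 2 - M/7 - V**2/7)
q = -62/7 (q = (2 - 1/7*9 - 1/7*5**2) - 1*6 = (2 - 9/7 - 1/7*25) - 6 = (2 - 9/7 - 25/7) - 6 = -20/7 - 6 = -62/7 ≈ -8.8571)
q + (114/23)*(-106) = -62/7 + (114/23)*(-106) = -62/7 - 12084/23 = -86014/161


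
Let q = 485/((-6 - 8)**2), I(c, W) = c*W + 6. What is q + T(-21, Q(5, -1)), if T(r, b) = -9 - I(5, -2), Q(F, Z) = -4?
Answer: -495/196 ≈ -2.5255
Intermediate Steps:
I(c, W) = 6 + W*c (I(c, W) = W*c + 6 = 6 + W*c)
T(r, b) = -5 (T(r, b) = -9 - (6 - 2*5) = -9 - (6 - 10) = -9 - 1*(-4) = -9 + 4 = -5)
q = 485/196 (q = 485/((-14)**2) = 485/196 ≈ 2.4745)
q + T(-21, Q(5, -1)) = 485/196 - 5 = -495/196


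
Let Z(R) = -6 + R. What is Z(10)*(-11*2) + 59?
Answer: -29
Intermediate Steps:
Z(10)*(-11*2) + 59 = (-6 + 10)*(-11*2) + 59 = 4*(-22) + 59 = -88 + 59 = -29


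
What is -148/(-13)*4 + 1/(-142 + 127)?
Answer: 8867/195 ≈ 45.472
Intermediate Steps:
-148/(-13)*4 + 1/(-142 + 127) = -148*(-1/13)*4 + 1/(-15) = (148/13)*4 - 1/15 = 592/13 - 1/15 = 8867/195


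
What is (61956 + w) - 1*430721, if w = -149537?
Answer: -518302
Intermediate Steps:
(61956 + w) - 1*430721 = (61956 - 149537) - 1*430721 = -87581 - 430721 = -518302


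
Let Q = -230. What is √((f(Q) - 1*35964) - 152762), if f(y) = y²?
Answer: I*√135826 ≈ 368.55*I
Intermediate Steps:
√((f(Q) - 1*35964) - 152762) = √(((-230)² - 1*35964) - 152762) = √((52900 - 35964) - 152762) = √(16936 - 152762) = √(-135826) = I*√135826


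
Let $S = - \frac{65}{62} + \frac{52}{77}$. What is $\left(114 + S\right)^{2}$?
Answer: $\frac{294257427025}{22791076} \approx 12911.0$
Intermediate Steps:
$S = - \frac{1781}{4774}$ ($S = \left(-65\right) \frac{1}{62} + 52 \cdot \frac{1}{77} = - \frac{65}{62} + \frac{52}{77} = - \frac{1781}{4774} \approx -0.37306$)
$\left(114 + S\right)^{2} = \left(114 - \frac{1781}{4774}\right)^{2} = \left(\frac{542455}{4774}\right)^{2} = \frac{294257427025}{22791076}$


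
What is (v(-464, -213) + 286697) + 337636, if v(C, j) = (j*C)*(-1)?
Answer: 525501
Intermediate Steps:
v(C, j) = -C*j (v(C, j) = (C*j)*(-1) = -C*j)
(v(-464, -213) + 286697) + 337636 = (-1*(-464)*(-213) + 286697) + 337636 = (-98832 + 286697) + 337636 = 187865 + 337636 = 525501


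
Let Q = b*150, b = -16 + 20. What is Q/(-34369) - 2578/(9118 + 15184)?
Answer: -51592241/417617719 ≈ -0.12354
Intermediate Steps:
b = 4
Q = 600 (Q = 4*150 = 600)
Q/(-34369) - 2578/(9118 + 15184) = 600/(-34369) - 2578/(9118 + 15184) = 600*(-1/34369) - 2578/24302 = -600/34369 - 2578*1/24302 = -600/34369 - 1289/12151 = -51592241/417617719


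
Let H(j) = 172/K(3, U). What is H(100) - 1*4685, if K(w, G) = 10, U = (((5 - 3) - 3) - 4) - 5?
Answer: -23339/5 ≈ -4667.8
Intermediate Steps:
U = -10 (U = ((2 - 3) - 4) - 5 = (-1 - 4) - 5 = -5 - 5 = -10)
H(j) = 86/5 (H(j) = 172/10 = 172*(⅒) = 86/5)
H(100) - 1*4685 = 86/5 - 1*4685 = 86/5 - 4685 = -23339/5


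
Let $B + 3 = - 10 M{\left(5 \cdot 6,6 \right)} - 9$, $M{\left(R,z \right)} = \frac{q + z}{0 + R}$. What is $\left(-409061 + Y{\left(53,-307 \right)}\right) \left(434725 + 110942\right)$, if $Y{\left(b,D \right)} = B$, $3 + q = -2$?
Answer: $-223217818580$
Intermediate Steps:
$q = -5$ ($q = -3 - 2 = -5$)
$M{\left(R,z \right)} = \frac{-5 + z}{R}$ ($M{\left(R,z \right)} = \frac{-5 + z}{0 + R} = \frac{-5 + z}{R}$)
$B = - \frac{37}{3}$ ($B = -3 - \left(9 + 10 \frac{-5 + 6}{5 \cdot 6}\right) = -3 - \left(9 + 10 \cdot \frac{1}{30} \cdot 1\right) = -3 - \frac{28}{3} = - \frac{37}{3} \approx -12.333$)
$Y{\left(b,D \right)} = - \frac{37}{3}$
$\left(-409061 + Y{\left(53,-307 \right)}\right) \left(434725 + 110942\right) = \left(-409061 - \frac{37}{3}\right) \left(434725 + 110942\right) = \left(- \frac{1227220}{3}\right) 545667 = -223217818580$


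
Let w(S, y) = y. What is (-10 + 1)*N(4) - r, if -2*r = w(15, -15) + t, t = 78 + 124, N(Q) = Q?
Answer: 115/2 ≈ 57.500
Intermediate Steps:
t = 202
r = -187/2 (r = -(-15 + 202)/2 = -½*187 = -187/2 ≈ -93.500)
(-10 + 1)*N(4) - r = (-10 + 1)*4 - 1*(-187/2) = -9*4 + 187/2 = -36 + 187/2 = 115/2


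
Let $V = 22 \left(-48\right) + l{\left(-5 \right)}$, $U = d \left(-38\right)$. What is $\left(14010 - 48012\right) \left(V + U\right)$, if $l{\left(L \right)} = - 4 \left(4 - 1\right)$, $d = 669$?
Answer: $900712980$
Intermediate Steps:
$l{\left(L \right)} = -12$ ($l{\left(L \right)} = \left(-4\right) 3 = -12$)
$U = -25422$ ($U = 669 \left(-38\right) = -25422$)
$V = -1068$ ($V = 22 \left(-48\right) - 12 = -1056 - 12 = -1068$)
$\left(14010 - 48012\right) \left(V + U\right) = \left(14010 - 48012\right) \left(-1068 - 25422\right) = \left(-34002\right) \left(-26490\right) = 900712980$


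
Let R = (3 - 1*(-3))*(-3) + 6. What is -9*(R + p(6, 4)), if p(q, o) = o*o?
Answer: -36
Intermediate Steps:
R = -12 (R = (3 + 3)*(-3) + 6 = 6*(-3) + 6 = -18 + 6 = -12)
p(q, o) = o²
-9*(R + p(6, 4)) = -9*(-12 + 4²) = -9*(-12 + 16) = -9*4 = -36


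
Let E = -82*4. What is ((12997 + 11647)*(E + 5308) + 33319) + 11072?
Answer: 122771511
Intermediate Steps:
E = -328
((12997 + 11647)*(E + 5308) + 33319) + 11072 = ((12997 + 11647)*(-328 + 5308) + 33319) + 11072 = (24644*4980 + 33319) + 11072 = (122727120 + 33319) + 11072 = 122760439 + 11072 = 122771511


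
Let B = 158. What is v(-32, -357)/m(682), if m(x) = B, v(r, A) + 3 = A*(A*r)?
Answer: -4078371/158 ≈ -25812.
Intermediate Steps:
v(r, A) = -3 + r*A**2 (v(r, A) = -3 + A*(A*r) = -3 + r*A**2)
m(x) = 158
v(-32, -357)/m(682) = (-3 - 32*(-357)**2)/158 = (-3 - 32*127449)*(1/158) = (-3 - 4078368)*(1/158) = -4078371*1/158 = -4078371/158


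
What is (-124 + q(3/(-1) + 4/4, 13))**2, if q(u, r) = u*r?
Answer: 22500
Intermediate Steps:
q(u, r) = r*u
(-124 + q(3/(-1) + 4/4, 13))**2 = (-124 + 13*(3/(-1) + 4/4))**2 = (-124 + 13*(3*(-1) + 4*(1/4)))**2 = (-124 + 13*(-3 + 1))**2 = (-124 + 13*(-2))**2 = (-124 - 26)**2 = (-150)**2 = 22500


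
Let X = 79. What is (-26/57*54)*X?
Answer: -36972/19 ≈ -1945.9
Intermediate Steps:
(-26/57*54)*X = (-26/57*54)*79 = (-26*1/57*54)*79 = -26/57*54*79 = -468/19*79 = -36972/19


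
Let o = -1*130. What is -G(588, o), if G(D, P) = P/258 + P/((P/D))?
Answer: -75787/129 ≈ -587.50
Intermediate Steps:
o = -130
G(D, P) = D + P/258 (G(D, P) = P*(1/258) + P*(D/P) = P/258 + D = D + P/258)
-G(588, o) = -(588 + (1/258)*(-130)) = -(588 - 65/129) = -1*75787/129 = -75787/129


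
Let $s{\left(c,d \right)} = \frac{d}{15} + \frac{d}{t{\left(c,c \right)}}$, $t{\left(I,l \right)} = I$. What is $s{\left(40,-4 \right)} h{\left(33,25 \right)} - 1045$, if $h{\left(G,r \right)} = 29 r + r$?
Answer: $-1320$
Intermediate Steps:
$s{\left(c,d \right)} = \frac{d}{15} + \frac{d}{c}$
$h{\left(G,r \right)} = 30 r$
$s{\left(40,-4 \right)} h{\left(33,25 \right)} - 1045 = \left(\frac{1}{15} \left(-4\right) - \frac{4}{40}\right) 30 \cdot 25 - 1045 = \left(- \frac{4}{15} - \frac{1}{10}\right) 750 - 1045 = \left(- \frac{11}{30}\right) 750 - 1045 = -275 - 1045 = -1320$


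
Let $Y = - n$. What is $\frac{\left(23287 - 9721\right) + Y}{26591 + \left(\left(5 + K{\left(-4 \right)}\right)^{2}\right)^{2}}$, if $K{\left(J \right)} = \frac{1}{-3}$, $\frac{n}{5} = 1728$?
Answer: $\frac{399006}{2192287} \approx 0.182$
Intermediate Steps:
$n = 8640$ ($n = 5 \cdot 1728 = 8640$)
$K{\left(J \right)} = - \frac{1}{3}$
$Y = -8640$ ($Y = \left(-1\right) 8640 = -8640$)
$\frac{\left(23287 - 9721\right) + Y}{26591 + \left(\left(5 + K{\left(-4 \right)}\right)^{2}\right)^{2}} = \frac{\left(23287 - 9721\right) - 8640}{26591 + \left(\left(5 - \frac{1}{3}\right)^{2}\right)^{2}} = \frac{\left(23287 - 9721\right) - 8640}{26591 + \left(\left(\frac{14}{3}\right)^{2}\right)^{2}} = \frac{13566 - 8640}{26591 + \left(\frac{196}{9}\right)^{2}} = \frac{4926}{26591 + \frac{38416}{81}} = \frac{4926}{\frac{2192287}{81}} = 4926 \cdot \frac{81}{2192287} = \frac{399006}{2192287}$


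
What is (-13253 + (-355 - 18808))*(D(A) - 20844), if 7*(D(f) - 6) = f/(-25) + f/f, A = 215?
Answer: 23643193088/35 ≈ 6.7552e+8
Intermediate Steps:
D(f) = 43/7 - f/175 (D(f) = 6 + (f/(-25) + f/f)/7 = 6 + (f*(-1/25) + 1)/7 = 6 + (-f/25 + 1)/7 = 6 + (1 - f/25)/7 = 6 + (⅐ - f/175) = 43/7 - f/175)
(-13253 + (-355 - 18808))*(D(A) - 20844) = (-13253 + (-355 - 18808))*((43/7 - 1/175*215) - 20844) = (-13253 - 19163)*((43/7 - 43/35) - 20844) = -32416*(172/35 - 20844) = -32416*(-729368/35) = 23643193088/35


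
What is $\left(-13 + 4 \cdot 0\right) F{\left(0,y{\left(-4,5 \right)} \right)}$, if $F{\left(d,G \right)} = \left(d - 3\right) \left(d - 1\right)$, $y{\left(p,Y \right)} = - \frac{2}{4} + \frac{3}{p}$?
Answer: $-39$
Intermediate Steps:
$y{\left(p,Y \right)} = - \frac{1}{2} + \frac{3}{p}$ ($y{\left(p,Y \right)} = \left(-2\right) \frac{1}{4} + \frac{3}{p} = - \frac{1}{2} + \frac{3}{p}$)
$F{\left(d,G \right)} = \left(-1 + d\right) \left(-3 + d\right)$ ($F{\left(d,G \right)} = \left(-3 + d\right) \left(-1 + d\right) = \left(-1 + d\right) \left(-3 + d\right)$)
$\left(-13 + 4 \cdot 0\right) F{\left(0,y{\left(-4,5 \right)} \right)} = \left(-13 + 4 \cdot 0\right) \left(3 + 0^{2} - 0\right) = \left(-13 + 0\right) \left(3 + 0 + 0\right) = \left(-13\right) 3 = -39$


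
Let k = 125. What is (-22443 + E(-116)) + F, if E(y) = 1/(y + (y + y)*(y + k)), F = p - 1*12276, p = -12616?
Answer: -104326341/2204 ≈ -47335.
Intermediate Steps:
F = -24892 (F = -12616 - 1*12276 = -12616 - 12276 = -24892)
E(y) = 1/(y + 2*y*(125 + y)) (E(y) = 1/(y + (y + y)*(y + 125)) = 1/(y + (2*y)*(125 + y)) = 1/(y + 2*y*(125 + y)))
(-22443 + E(-116)) + F = (-22443 + 1/((-116)*(251 + 2*(-116)))) - 24892 = (-22443 - 1/(116*(251 - 232))) - 24892 = (-22443 - 1/116/19) - 24892 = (-22443 - 1/116*1/19) - 24892 = (-22443 - 1/2204) - 24892 = -49464373/2204 - 24892 = -104326341/2204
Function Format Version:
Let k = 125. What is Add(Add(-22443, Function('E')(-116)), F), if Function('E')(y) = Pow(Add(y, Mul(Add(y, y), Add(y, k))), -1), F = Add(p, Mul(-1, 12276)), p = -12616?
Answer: Rational(-104326341, 2204) ≈ -47335.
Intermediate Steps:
F = -24892 (F = Add(-12616, Mul(-1, 12276)) = Add(-12616, -12276) = -24892)
Function('E')(y) = Pow(Add(y, Mul(2, y, Add(125, y))), -1) (Function('E')(y) = Pow(Add(y, Mul(Add(y, y), Add(y, 125))), -1) = Pow(Add(y, Mul(Mul(2, y), Add(125, y))), -1) = Pow(Add(y, Mul(2, y, Add(125, y))), -1))
Add(Add(-22443, Function('E')(-116)), F) = Add(Add(-22443, Mul(Pow(-116, -1), Pow(Add(251, Mul(2, -116)), -1))), -24892) = Add(Add(-22443, Mul(Rational(-1, 116), Pow(Add(251, -232), -1))), -24892) = Add(Add(-22443, Mul(Rational(-1, 116), Pow(19, -1))), -24892) = Add(Add(-22443, Mul(Rational(-1, 116), Rational(1, 19))), -24892) = Add(Add(-22443, Rational(-1, 2204)), -24892) = Add(Rational(-49464373, 2204), -24892) = Rational(-104326341, 2204)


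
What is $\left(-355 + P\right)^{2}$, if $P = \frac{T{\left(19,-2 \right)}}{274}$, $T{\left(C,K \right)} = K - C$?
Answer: $\frac{9465538681}{75076} \approx 1.2608 \cdot 10^{5}$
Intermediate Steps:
$P = - \frac{21}{274}$ ($P = \frac{-2 - 19}{274} = \left(-2 - 19\right) \frac{1}{274} = \left(-21\right) \frac{1}{274} = - \frac{21}{274} \approx -0.076642$)
$\left(-355 + P\right)^{2} = \left(-355 - \frac{21}{274}\right)^{2} = \left(- \frac{97291}{274}\right)^{2} = \frac{9465538681}{75076}$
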